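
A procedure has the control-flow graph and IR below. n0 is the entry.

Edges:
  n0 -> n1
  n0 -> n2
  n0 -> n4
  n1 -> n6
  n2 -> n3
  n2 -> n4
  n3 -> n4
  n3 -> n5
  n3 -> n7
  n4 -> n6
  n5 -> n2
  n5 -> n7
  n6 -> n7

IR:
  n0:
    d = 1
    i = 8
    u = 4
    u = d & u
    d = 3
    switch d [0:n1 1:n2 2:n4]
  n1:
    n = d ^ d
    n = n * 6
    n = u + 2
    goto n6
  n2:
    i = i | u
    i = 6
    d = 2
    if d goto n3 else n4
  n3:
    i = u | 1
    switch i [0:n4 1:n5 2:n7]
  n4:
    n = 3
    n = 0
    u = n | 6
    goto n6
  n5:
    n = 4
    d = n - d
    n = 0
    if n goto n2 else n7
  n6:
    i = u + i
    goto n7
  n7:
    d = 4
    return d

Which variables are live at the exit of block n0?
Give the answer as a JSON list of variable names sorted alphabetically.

def/use:
  n0: def={d,i,u} ue=∅
  n1: def={n} ue={d,u}
  n2: def={d,i} ue={i,u}
  n3: def={i} ue={u}
  n4: def={n,u} ue=∅
  n5: def={d,n} ue={d}
  n6: def={i} ue={i,u}
  n7: def={d} ue=∅

Backward fixpoint:
  live n0: ∅→{d,i,u}
  live n1: {d,i,u}→{i,u}
  live n2: {i,u}→{d,i,u}
  live n3: {d,u}→{d,i,u}
  live n4: {i}→{i,u}
  live n5: {d,i,u}→{i,u}
  live n6: {i,u}→∅
  live n7: ∅→∅

live-out(n0) = ["d", "i", "u"]

Answer: ["d", "i", "u"]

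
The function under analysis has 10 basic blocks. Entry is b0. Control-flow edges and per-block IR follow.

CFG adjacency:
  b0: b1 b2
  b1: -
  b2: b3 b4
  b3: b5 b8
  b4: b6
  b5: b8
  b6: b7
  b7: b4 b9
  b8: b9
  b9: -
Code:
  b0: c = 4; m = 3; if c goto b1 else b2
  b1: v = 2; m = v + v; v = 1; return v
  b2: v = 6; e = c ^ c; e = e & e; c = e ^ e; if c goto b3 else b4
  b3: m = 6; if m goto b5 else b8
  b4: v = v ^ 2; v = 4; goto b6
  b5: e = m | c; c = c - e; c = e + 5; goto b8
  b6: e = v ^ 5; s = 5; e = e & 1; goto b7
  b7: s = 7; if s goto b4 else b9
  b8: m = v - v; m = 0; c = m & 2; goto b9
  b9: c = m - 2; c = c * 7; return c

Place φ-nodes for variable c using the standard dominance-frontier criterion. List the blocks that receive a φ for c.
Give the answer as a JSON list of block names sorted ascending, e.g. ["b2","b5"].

Answer: ["b8", "b9"]

Working:
idom tree: b1←b0 b2←b0 b3←b2 b4←b2 b5←b3 b6←b4 b7←b6 b8←b3 b9←b2
Dom at joins:
  b4: preds {b2,b7}: {b0,b2} ∩ {b0,b2,b4,b6,b7} = {b0,b2}; idom=b2
  b8: preds {b3,b5}: {b0,b2,b3} ∩ {b0,b2,b3,b5} = {b0,b2,b3}; idom=b3
  b9: preds {b7,b8}: {b0,b2,b4,b6,b7} ∩ {b0,b2,b3,b8} = {b0,b2}; idom=b2

Frontier:
  join b4 pred b2: · stop@b2
  join b4 pred b7: b7→b6→b4 stop@b2
  join b8 pred b3: · stop@b3
  join b8 pred b5: b5 stop@b3
  join b9 pred b7: b7→b6→b4 stop@b2
  join b9 pred b8: b8→b3 stop@b2
  b0: DF=∅
  b1: DF=∅
  b2: DF=∅
  b3: DF={b9}
  b4: DF={b4,b9}
  b5: DF={b8}
  b6: DF={b4,b9}
  b7: DF={b4,b9}
  b8: DF={b9}
  b9: DF=∅

φ for c: defs {b0,b2,b5,b8,b9}
  DF⁺ = {b8,b9}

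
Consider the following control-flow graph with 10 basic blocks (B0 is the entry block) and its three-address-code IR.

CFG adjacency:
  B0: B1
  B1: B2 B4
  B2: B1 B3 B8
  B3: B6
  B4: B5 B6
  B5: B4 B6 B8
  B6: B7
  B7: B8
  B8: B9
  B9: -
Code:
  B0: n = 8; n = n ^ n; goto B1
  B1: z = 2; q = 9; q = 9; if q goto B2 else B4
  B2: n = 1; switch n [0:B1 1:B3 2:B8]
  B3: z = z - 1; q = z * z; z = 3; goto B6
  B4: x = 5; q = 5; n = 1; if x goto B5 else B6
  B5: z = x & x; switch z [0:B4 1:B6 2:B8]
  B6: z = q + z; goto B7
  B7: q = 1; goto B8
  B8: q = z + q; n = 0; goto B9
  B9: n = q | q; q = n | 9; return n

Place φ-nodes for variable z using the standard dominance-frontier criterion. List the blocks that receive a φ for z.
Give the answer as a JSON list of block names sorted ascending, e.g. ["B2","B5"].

idom tree: B1←B0 B2←B1 B3←B2 B4←B1 B5←B4 B6←B1 B7←B6 B8←B1 B9←B8
Dom∩ at merges:
  B1: preds {B0,B2}: {B0} ∩ {B0,B1,B2} = {B0}; idom=B0
  B4: preds {B1,B5}: {B0,B1} ∩ {B0,B1,B4,B5} = {B0,B1}; idom=B1
  B6: preds {B3,B4,B5}: {B0,B1,B2,B3} ∩ {B0,B1,B4} ∩ {B0,B1,B4,B5} = {B0,B1}; idom=B1
  B8: preds {B2,B5,B7}: {B0,B1,B2} ∩ {B0,B1,B4,B5} ∩ {B0,B1,B6,B7} = {B0,B1}; idom=B1

Frontier:
  B1←B0: walk · to B0
  B1←B2: walk B2→B1 to B0
  B4←B1: walk · to B1
  B4←B5: walk B5→B4 to B1
  B6←B3: walk B3→B2 to B1
  B6←B4: walk B4 to B1
  B6←B5: walk B5→B4 to B1
  B8←B2: walk B2 to B1
  B8←B5: walk B5→B4 to B1
  B8←B7: walk B7→B6 to B1
  B0: DF=∅
  B1: DF={B1}
  B2: DF={B1,B6,B8}
  B3: DF={B6}
  B4: DF={B4,B6,B8}
  B5: DF={B4,B6,B8}
  B6: DF={B8}
  B7: DF={B8}
  B8: DF=∅
  B9: DF=∅

φ for z: defs {B1,B3,B5,B6}
  DF⁺ = {B1,B4,B6,B8}

Answer: ["B1", "B4", "B6", "B8"]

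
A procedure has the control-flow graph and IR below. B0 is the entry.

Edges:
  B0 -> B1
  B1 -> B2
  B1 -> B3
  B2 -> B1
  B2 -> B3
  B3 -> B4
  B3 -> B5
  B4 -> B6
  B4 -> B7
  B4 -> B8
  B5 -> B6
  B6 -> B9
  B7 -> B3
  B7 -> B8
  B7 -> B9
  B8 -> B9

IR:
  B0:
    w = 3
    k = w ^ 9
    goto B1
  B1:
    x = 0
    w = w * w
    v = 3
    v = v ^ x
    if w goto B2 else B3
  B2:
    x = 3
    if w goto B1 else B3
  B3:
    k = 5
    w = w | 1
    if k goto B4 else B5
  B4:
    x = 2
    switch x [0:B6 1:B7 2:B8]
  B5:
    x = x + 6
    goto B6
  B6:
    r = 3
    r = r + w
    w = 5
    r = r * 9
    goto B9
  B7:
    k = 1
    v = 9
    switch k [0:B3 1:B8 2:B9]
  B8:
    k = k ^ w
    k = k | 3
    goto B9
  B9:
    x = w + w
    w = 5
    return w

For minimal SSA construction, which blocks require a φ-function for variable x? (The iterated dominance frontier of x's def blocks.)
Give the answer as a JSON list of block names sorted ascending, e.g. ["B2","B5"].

idom tree: B1←B0 B2←B1 B3←B1 B4←B3 B5←B3 B6←B3 B7←B4 B8←B4 B9←B3
Dom∩ at merges:
  B1: preds {B0,B2}: {B0} ∩ {B0,B1,B2} = {B0}; idom=B0
  B3: preds {B1,B2,B7}: {B0,B1} ∩ {B0,B1,B2} ∩ {B0,B1,B3,B4,B7} = {B0,B1}; idom=B1
  B6: preds {B4,B5}: {B0,B1,B3,B4} ∩ {B0,B1,B3,B5} = {B0,B1,B3}; idom=B3
  B8: preds {B4,B7}: {B0,B1,B3,B4} ∩ {B0,B1,B3,B4,B7} = {B0,B1,B3,B4}; idom=B4
  B9: preds {B6,B7,B8}: {B0,B1,B3,B6} ∩ {B0,B1,B3,B4,B7} ∩ {B0,B1,B3,B4,B8} = {B0,B1,B3}; idom=B3

DF walk-up:
  join B1 pred B0: · stop@B0
  join B1 pred B2: B2→B1 stop@B0
  join B3 pred B1: · stop@B1
  join B3 pred B2: B2 stop@B1
  join B3 pred B7: B7→B4→B3 stop@B1
  join B6 pred B4: B4 stop@B3
  join B6 pred B5: B5 stop@B3
  join B8 pred B4: · stop@B4
  join B8 pred B7: B7 stop@B4
  join B9 pred B6: B6 stop@B3
  join B9 pred B7: B7→B4 stop@B3
  join B9 pred B8: B8→B4 stop@B3
  DF(B0)=∅
  DF(B1)={B1}
  DF(B2)={B1,B3}
  DF(B3)={B3}
  DF(B4)={B3,B6,B9}
  DF(B5)={B6}
  DF(B6)={B9}
  DF(B7)={B3,B8,B9}
  DF(B8)={B9}
  DF(B9)=∅

φ for x: defs {B1,B2,B4,B5,B9}
  DF⁺ = {B1,B3,B6,B9}

Answer: ["B1", "B3", "B6", "B9"]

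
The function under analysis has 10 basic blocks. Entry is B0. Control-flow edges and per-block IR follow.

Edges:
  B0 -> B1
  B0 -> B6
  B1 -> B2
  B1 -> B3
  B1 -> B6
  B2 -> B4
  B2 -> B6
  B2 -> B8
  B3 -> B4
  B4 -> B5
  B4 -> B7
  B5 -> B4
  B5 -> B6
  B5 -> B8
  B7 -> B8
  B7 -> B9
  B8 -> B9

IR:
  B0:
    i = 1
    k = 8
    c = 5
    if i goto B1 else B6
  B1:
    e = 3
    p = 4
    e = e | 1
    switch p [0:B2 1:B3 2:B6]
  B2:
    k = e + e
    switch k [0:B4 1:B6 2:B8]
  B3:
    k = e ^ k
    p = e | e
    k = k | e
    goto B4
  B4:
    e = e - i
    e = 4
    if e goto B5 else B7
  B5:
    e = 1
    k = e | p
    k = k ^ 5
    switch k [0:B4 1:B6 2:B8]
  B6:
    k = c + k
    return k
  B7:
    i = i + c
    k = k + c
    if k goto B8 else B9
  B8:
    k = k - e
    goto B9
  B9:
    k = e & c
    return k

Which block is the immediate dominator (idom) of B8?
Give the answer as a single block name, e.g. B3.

idom tree: B1←B0 B2←B1 B3←B1 B4←B1 B5←B4 B6←B0 B7←B4 B8←B1 B9←B1
Dom at joins:
  B4: preds {B2,B3,B5}: {B0,B1,B2} ∩ {B0,B1,B3} ∩ {B0,B1,B4,B5} = {B0,B1}; idom=B1
  B6: preds {B0,B1,B2,B5}: {B0} ∩ {B0,B1} ∩ {B0,B1,B2} ∩ {B0,B1,B4,B5} = {B0}; idom=B0
  B8: preds {B2,B5,B7}: {B0,B1,B2} ∩ {B0,B1,B4,B5} ∩ {B0,B1,B4,B7} = {B0,B1}; idom=B1
  B9: preds {B7,B8}: {B0,B1,B4,B7} ∩ {B0,B1,B8} = {B0,B1}; idom=B1

idom(B8) = B1

Answer: B1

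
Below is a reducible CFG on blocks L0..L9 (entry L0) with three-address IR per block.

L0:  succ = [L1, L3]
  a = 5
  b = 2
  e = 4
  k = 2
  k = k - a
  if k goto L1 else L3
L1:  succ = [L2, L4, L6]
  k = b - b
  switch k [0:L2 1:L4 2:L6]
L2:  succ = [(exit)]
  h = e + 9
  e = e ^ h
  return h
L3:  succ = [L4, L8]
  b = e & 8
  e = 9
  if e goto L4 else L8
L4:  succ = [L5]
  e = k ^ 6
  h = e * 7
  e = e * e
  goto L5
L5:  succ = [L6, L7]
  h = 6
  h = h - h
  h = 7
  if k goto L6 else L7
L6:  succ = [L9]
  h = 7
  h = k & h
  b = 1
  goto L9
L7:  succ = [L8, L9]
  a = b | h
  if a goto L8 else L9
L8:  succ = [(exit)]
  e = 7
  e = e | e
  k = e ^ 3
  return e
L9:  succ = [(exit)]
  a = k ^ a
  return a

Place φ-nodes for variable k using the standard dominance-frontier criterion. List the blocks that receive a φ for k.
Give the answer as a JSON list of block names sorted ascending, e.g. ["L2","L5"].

idom tree: L1←L0 L2←L1 L3←L0 L4←L0 L5←L4 L6←L0 L7←L5 L8←L0 L9←L0
Join-block Dom:
  L4: preds {L1,L3}: {L0,L1} ∩ {L0,L3} = {L0}; idom=L0
  L6: preds {L1,L5}: {L0,L1} ∩ {L0,L4,L5} = {L0}; idom=L0
  L8: preds {L3,L7}: {L0,L3} ∩ {L0,L4,L5,L7} = {L0}; idom=L0
  L9: preds {L6,L7}: {L0,L6} ∩ {L0,L4,L5,L7} = {L0}; idom=L0

DF derivation:
  L4←L1: walk L1 to L0
  L4←L3: walk L3 to L0
  L6←L1: walk L1 to L0
  L6←L5: walk L5→L4 to L0
  L8←L3: walk L3 to L0
  L8←L7: walk L7→L5→L4 to L0
  L9←L6: walk L6 to L0
  L9←L7: walk L7→L5→L4 to L0
  L0: DF=∅
  L1: DF={L4,L6}
  L2: DF=∅
  L3: DF={L4,L8}
  L4: DF={L6,L8,L9}
  L5: DF={L6,L8,L9}
  L6: DF={L9}
  L7: DF={L8,L9}
  L8: DF=∅
  L9: DF=∅

φ for k: defs {L0,L1,L8}
  DF⁺ = {L4,L6,L8,L9}

Answer: ["L4", "L6", "L8", "L9"]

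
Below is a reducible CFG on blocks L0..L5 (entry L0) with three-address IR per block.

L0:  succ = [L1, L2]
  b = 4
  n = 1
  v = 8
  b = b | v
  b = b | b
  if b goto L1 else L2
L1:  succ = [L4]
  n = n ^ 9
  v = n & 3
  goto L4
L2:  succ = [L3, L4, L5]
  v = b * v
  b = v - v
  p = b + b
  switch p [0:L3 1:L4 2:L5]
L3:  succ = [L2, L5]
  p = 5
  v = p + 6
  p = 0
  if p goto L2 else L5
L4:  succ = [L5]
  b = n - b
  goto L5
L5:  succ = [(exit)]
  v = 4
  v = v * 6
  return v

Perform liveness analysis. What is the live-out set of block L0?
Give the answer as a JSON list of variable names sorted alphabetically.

Per-block:
  L0: def={b,n,v} ue=∅
  L1: def={n,v} ue={n}
  L2: def={b,p,v} ue={b,v}
  L3: def={p,v} ue=∅
  L4: def={b} ue={b,n}
  L5: def={v} ue=∅

Live sets:
  L0 li=∅ lo={b,n,v}
  L1 li={b,n} lo={b,n}
  L2 li={b,n,v} lo={b,n}
  L3 li={b,n} lo={b,n,v}
  L4 li={b,n} lo=∅
  L5 li=∅ lo=∅

live-out(L0) = ["b", "n", "v"]

Answer: ["b", "n", "v"]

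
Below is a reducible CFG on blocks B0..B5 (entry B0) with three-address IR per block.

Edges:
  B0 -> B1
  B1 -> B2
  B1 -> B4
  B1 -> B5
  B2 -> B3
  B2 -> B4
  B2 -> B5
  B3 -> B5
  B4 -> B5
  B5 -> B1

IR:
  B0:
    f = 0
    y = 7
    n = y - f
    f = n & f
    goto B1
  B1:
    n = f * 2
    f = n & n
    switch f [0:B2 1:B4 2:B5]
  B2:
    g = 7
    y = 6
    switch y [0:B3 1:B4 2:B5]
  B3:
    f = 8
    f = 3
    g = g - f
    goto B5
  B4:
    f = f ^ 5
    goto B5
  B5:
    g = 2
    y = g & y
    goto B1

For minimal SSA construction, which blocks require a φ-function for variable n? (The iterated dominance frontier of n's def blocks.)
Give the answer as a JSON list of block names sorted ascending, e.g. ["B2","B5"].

Answer: ["B1"]

Analysis:
idom tree: B1←B0 B2←B1 B3←B2 B4←B1 B5←B1
Join-block Dom:
  B1: preds {B0,B5}: {B0} ∩ {B0,B1,B5} = {B0}; idom=B0
  B4: preds {B1,B2}: {B0,B1} ∩ {B0,B1,B2} = {B0,B1}; idom=B1
  B5: preds {B1,B2,B3,B4}: {B0,B1} ∩ {B0,B1,B2} ∩ {B0,B1,B2,B3} ∩ {B0,B1,B4} = {B0,B1}; idom=B1

DF derivation:
  B1←B0: walk · to B0
  B1←B5: walk B5→B1 to B0
  B4←B1: walk · to B1
  B4←B2: walk B2 to B1
  B5←B1: walk · to B1
  B5←B2: walk B2 to B1
  B5←B3: walk B3→B2 to B1
  B5←B4: walk B4 to B1
  B0 → ∅
  B1 → {B1}
  B2 → {B4,B5}
  B3 → {B5}
  B4 → {B5}
  B5 → {B1}

φ for n: defs {B0,B1}
  DF⁺ = {B1}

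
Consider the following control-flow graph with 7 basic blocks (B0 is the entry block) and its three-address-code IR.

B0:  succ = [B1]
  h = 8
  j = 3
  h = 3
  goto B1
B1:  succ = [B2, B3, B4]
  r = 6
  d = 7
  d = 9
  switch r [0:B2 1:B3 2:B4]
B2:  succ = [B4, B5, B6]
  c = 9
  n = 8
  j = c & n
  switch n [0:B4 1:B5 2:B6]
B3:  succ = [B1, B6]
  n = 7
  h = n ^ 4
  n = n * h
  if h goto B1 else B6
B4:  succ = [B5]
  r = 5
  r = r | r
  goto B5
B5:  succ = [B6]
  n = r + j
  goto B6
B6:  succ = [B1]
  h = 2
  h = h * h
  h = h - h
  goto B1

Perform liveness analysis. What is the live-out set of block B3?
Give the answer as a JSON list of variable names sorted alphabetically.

def/use:
  B0 def {h,j} use ∅
  B1 def {d,r} use ∅
  B2 def {c,j,n} use ∅
  B3 def {h,n} use ∅
  B4 def {r} use ∅
  B5 def {n} use {j,r}
  B6 def {h} use ∅

Backward fixpoint:
  B0 li=∅ lo={j}
  B1 li={j} lo={j,r}
  B2 li={r} lo={j,r}
  B3 li={j} lo={j}
  B4 li={j} lo={j,r}
  B5 li={j,r} lo={j}
  B6 li={j} lo={j}

live-out(B3) = ["j"]

Answer: ["j"]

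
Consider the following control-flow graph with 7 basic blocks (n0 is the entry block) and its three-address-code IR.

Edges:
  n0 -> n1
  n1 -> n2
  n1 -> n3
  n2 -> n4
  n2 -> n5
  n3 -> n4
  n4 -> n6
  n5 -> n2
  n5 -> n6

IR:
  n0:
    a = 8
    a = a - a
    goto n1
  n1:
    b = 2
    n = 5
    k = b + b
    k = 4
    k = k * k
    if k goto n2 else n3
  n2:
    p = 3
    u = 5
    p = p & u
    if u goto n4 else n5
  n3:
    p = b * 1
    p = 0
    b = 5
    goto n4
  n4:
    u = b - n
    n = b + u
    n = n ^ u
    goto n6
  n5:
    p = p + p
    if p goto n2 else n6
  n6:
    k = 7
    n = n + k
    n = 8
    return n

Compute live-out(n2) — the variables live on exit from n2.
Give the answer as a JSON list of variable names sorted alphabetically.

Per-block:
  n0 def {a} use ∅
  n1 def {b,k,n} use ∅
  n2 def {p,u} use ∅
  n3 def {b,p} use {b}
  n4 def {n,u} use {b,n}
  n5 def {p} use {p}
  n6 def {k,n} use {n}

Liveness:
  n0 li=∅ lo=∅
  n1 li=∅ lo={b,n}
  n2 li={b,n} lo={b,n,p}
  n3 li={b,n} lo={b,n}
  n4 li={b,n} lo={n}
  n5 li={b,n,p} lo={b,n}
  n6 li={n} lo=∅

live-out(n2) = ["b", "n", "p"]

Answer: ["b", "n", "p"]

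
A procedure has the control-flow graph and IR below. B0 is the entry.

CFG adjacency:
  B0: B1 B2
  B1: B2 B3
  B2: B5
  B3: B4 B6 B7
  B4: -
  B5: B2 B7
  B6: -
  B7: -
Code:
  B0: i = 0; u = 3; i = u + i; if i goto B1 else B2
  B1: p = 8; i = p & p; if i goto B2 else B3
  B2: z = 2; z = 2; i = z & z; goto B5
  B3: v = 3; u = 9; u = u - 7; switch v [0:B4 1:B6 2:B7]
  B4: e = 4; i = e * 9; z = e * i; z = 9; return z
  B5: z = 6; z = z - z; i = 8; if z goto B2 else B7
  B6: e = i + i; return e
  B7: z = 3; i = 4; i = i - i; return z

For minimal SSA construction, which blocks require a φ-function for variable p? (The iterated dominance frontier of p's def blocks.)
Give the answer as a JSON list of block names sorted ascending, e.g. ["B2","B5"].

Answer: ["B2", "B7"]

Derivation:
idom tree: B1←B0 B2←B0 B3←B1 B4←B3 B5←B2 B6←B3 B7←B0
Dom∩ at merges:
  B2: preds {B0,B1,B5}: {B0} ∩ {B0,B1} ∩ {B0,B2,B5} = {B0}; idom=B0
  B7: preds {B3,B5}: {B0,B1,B3} ∩ {B0,B2,B5} = {B0}; idom=B0

Frontier:
  B2←B0: walk · to B0
  B2←B1: walk B1 to B0
  B2←B5: walk B5→B2 to B0
  B7←B3: walk B3→B1 to B0
  B7←B5: walk B5→B2 to B0
  DF(B0)=∅
  DF(B1)={B2,B7}
  DF(B2)={B2,B7}
  DF(B3)={B7}
  DF(B4)=∅
  DF(B5)={B2,B7}
  DF(B6)=∅
  DF(B7)=∅

φ for p: defs {B1}
  DF⁺ = {B2,B7}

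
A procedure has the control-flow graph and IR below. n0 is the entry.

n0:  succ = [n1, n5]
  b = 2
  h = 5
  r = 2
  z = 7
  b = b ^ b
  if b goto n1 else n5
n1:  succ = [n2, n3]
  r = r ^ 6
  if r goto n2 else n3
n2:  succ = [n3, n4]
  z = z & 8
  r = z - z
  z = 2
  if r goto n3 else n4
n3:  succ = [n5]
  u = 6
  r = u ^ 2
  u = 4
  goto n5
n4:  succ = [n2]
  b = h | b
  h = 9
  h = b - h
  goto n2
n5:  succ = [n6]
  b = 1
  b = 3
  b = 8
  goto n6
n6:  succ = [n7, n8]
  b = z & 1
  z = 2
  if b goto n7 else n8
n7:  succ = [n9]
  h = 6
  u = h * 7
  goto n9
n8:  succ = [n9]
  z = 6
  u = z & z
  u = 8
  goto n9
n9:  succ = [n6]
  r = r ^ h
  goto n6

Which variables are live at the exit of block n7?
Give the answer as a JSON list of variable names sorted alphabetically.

Answer: ["h", "r", "z"]

Analysis:
def/use:
  n0: {b,h,r,z} / ∅
  n1: {r} / {r}
  n2: {r,z} / {z}
  n3: {r,u} / ∅
  n4: {b,h} / {b,h}
  n5: {b} / ∅
  n6: {b,z} / {z}
  n7: {h,u} / ∅
  n8: {u,z} / ∅
  n9: {r} / {h,r}

Liveness:
  n0 li=∅ lo={b,h,r,z}
  n1 li={b,h,r,z} lo={b,h,z}
  n2 li={b,h,z} lo={b,h,z}
  n3 li={h,z} lo={h,r,z}
  n4 li={b,h,z} lo={b,h,z}
  n5 li={h,r,z} lo={h,r,z}
  n6 li={h,r,z} lo={h,r,z}
  n7 li={r,z} lo={h,r,z}
  n8 li={h,r} lo={h,r,z}
  n9 li={h,r,z} lo={h,r,z}

live-out(n7) = ["h", "r", "z"]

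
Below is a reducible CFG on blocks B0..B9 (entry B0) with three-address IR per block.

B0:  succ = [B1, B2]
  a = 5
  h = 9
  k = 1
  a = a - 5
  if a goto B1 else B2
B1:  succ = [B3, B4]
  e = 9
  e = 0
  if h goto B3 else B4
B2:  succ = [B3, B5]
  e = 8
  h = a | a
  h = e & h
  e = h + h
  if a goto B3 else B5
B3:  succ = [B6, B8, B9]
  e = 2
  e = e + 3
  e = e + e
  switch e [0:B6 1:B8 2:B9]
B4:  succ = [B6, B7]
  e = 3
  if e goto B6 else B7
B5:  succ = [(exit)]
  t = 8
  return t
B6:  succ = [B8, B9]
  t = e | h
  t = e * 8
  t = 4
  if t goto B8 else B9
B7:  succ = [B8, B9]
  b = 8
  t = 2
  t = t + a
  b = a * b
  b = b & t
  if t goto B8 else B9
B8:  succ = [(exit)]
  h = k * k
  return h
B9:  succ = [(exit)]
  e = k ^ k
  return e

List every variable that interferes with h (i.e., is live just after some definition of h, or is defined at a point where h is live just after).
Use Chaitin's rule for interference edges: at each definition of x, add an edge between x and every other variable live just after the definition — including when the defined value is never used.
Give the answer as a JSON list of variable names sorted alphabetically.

Answer: ["a", "e", "k"]

Derivation:
Per-block:
  B0 def {a,h,k} use ∅
  B1 def {e} use {h}
  B2 def {e,h} use {a}
  B3 def {e} use ∅
  B4 def {e} use ∅
  B5 def {t} use ∅
  B6 def {t} use {e,h}
  B7 def {b,t} use {a}
  B8 def {h} use {k}
  B9 def {e} use {k}

Liveness:
  B0 li=∅ lo={a,h,k}
  B1 li={a,h,k} lo={a,h,k}
  B2 li={a,k} lo={h,k}
  B3 li={h,k} lo={e,h,k}
  B4 li={a,h,k} lo={a,e,h,k}
  B5 li=∅ lo=∅
  B6 li={e,h,k} lo={k}
  B7 li={a,k} lo={k}
  B8 li={k} lo=∅
  B9 li={k} lo=∅

Conflict graph:
  a↔{b,e,h,k,t}
  b↔{a,k,t}
  e↔{a,h,k,t}
  h↔{a,e,k}
  k↔{a,b,e,h,t}
  t↔{a,b,e,k}

N(h) = ["a", "e", "k"]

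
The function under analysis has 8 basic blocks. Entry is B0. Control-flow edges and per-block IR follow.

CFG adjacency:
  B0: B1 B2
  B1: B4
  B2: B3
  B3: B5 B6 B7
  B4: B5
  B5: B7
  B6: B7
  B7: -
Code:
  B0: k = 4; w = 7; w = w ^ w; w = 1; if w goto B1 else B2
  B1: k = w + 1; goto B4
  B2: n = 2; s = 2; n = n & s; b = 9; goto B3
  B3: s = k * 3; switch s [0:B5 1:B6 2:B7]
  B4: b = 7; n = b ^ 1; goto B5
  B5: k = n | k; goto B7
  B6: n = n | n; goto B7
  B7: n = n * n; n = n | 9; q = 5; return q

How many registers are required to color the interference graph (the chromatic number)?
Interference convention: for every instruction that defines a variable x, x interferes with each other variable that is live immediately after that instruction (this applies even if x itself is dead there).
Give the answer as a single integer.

Answer: 3

Derivation:
def/use:
  B0 def {k,w} use ∅
  B1 def {k} use {w}
  B2 def {b,n,s} use ∅
  B3 def {s} use {k}
  B4 def {b,n} use ∅
  B5 def {k} use {k,n}
  B6 def {n} use {n}
  B7 def {n,q} use {n}

Liveness:
  B0 li=∅ lo={k,w}
  B1 li={w} lo={k}
  B2 li={k} lo={k,n}
  B3 li={k,n} lo={k,n}
  B4 li={k} lo={k,n}
  B5 li={k,n} lo={n}
  B6 li={n} lo={n}
  B7 li={n} lo=∅

Interference:
  b: {k,n}
  k: {b,n,s,w}
  n: {b,k,s}
  q: ∅
  s: {k,n}
  w: {k}

Registers:
  {b,k,n} pairwise interfere (3-clique) ⇒ χ ≥ 3
  assign b→r2 k→r0 n→r1 q→r0 s→r2 w→r1 — no edge inside a register ⇒ χ ≤ 3
  χ = 3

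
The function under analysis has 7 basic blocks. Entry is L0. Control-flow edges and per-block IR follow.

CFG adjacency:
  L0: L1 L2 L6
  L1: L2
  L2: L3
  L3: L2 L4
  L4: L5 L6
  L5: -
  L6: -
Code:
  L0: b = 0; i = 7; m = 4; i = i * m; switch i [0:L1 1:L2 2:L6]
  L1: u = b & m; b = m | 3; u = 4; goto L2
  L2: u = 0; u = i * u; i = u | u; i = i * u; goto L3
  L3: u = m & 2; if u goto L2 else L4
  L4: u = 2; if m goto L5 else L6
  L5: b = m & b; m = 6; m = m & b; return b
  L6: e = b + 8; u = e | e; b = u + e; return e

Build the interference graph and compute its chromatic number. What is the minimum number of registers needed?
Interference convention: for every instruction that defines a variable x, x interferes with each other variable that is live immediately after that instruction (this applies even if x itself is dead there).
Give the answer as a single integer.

Answer: 4

Derivation:
Block summaries:
  L0: def={b,i,m} ue=∅
  L1: def={b,u} ue={b,m}
  L2: def={i,u} ue={i}
  L3: def={u} ue={m}
  L4: def={u} ue={m}
  L5: def={b,m} ue={b,m}
  L6: def={b,e,u} ue={b}

Liveness:
  live L0: ∅→{b,i,m}
  live L1: {b,i,m}→{b,i,m}
  live L2: {b,i,m}→{b,i,m}
  live L3: {b,i,m}→{b,i,m}
  live L4: {b,m}→{b,m}
  live L5: {b,m}→∅
  live L6: {b}→∅

Interfere edges:
  b: {e,i,m,u}
  e: {b,u}
  i: {b,m,u}
  m: {b,i,u}
  u: {b,e,i,m}

Colouring:
  {b,i,m,u} pairwise interfere (4-clique) ⇒ χ ≥ 4
  4-colouring: c0={b}  c1={u}  c2={e,i}  c3={m}
  χ = 4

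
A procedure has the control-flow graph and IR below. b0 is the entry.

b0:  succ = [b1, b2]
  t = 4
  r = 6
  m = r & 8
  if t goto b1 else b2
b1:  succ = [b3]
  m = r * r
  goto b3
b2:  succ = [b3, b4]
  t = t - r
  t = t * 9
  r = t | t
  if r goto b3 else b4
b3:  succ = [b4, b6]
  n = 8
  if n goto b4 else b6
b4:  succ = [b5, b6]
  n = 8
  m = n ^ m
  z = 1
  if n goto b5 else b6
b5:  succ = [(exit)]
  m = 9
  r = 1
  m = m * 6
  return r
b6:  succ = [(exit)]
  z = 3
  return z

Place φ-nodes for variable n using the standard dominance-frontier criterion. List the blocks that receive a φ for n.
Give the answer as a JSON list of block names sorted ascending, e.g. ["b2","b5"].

Answer: ["b4", "b6"]

Working:
idom tree: b1←b0 b2←b0 b3←b0 b4←b0 b5←b4 b6←b0
Join-block Dom:
  b3: preds {b1,b2}: {b0,b1} ∩ {b0,b2} = {b0}; idom=b0
  b4: preds {b2,b3}: {b0,b2} ∩ {b0,b3} = {b0}; idom=b0
  b6: preds {b3,b4}: {b0,b3} ∩ {b0,b4} = {b0}; idom=b0

DF derivation:
  b3←b1: walk b1 to b0
  b3←b2: walk b2 to b0
  b4←b2: walk b2 to b0
  b4←b3: walk b3 to b0
  b6←b3: walk b3 to b0
  b6←b4: walk b4 to b0
  b0 → ∅
  b1 → {b3}
  b2 → {b3,b4}
  b3 → {b4,b6}
  b4 → {b6}
  b5 → ∅
  b6 → ∅

φ for n: defs {b3,b4}
  DF⁺ = {b4,b6}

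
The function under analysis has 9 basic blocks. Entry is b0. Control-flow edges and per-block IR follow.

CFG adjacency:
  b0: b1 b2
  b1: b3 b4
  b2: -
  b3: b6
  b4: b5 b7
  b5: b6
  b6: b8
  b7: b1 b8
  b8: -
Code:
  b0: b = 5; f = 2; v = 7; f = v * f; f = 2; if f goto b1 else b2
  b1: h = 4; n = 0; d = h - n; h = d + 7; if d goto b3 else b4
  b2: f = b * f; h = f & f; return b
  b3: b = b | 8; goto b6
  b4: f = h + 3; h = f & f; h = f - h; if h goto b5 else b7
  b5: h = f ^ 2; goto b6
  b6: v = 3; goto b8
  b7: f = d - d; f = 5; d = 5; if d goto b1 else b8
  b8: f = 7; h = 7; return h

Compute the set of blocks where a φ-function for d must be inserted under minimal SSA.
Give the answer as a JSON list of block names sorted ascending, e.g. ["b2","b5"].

Answer: ["b1", "b8"]

Analysis:
idom tree: b1←b0 b2←b0 b3←b1 b4←b1 b5←b4 b6←b1 b7←b4 b8←b1
Dom∩ at merges:
  b1: preds {b0,b7}: {b0} ∩ {b0,b1,b4,b7} = {b0}; idom=b0
  b6: preds {b3,b5}: {b0,b1,b3} ∩ {b0,b1,b4,b5} = {b0,b1}; idom=b1
  b8: preds {b6,b7}: {b0,b1,b6} ∩ {b0,b1,b4,b7} = {b0,b1}; idom=b1

DF derivation:
  join b1 pred b0: · stop@b0
  join b1 pred b7: b7→b4→b1 stop@b0
  join b6 pred b3: b3 stop@b1
  join b6 pred b5: b5→b4 stop@b1
  join b8 pred b6: b6 stop@b1
  join b8 pred b7: b7→b4 stop@b1
  b0: DF=∅
  b1: DF={b1}
  b2: DF=∅
  b3: DF={b6}
  b4: DF={b1,b6,b8}
  b5: DF={b6}
  b6: DF={b8}
  b7: DF={b1,b8}
  b8: DF=∅

φ for d: defs {b1,b7}
  DF⁺ = {b1,b8}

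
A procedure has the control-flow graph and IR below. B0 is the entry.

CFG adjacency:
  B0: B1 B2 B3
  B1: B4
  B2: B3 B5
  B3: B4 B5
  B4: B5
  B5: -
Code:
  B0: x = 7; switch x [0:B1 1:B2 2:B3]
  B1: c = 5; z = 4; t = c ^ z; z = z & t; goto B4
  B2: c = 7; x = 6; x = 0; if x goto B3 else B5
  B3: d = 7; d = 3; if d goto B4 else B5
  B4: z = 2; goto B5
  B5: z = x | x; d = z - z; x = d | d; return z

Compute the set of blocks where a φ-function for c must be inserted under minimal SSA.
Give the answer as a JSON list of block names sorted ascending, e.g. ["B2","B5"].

idom tree: B1←B0 B2←B0 B3←B0 B4←B0 B5←B0
Dom∩ at merges:
  B3: preds {B0,B2}: {B0} ∩ {B0,B2} = {B0}; idom=B0
  B4: preds {B1,B3}: {B0,B1} ∩ {B0,B3} = {B0}; idom=B0
  B5: preds {B2,B3,B4}: {B0,B2} ∩ {B0,B3} ∩ {B0,B4} = {B0}; idom=B0

Frontier:
  join B3 pred B0: · stop@B0
  join B3 pred B2: B2 stop@B0
  join B4 pred B1: B1 stop@B0
  join B4 pred B3: B3 stop@B0
  join B5 pred B2: B2 stop@B0
  join B5 pred B3: B3 stop@B0
  join B5 pred B4: B4 stop@B0
  B0 → ∅
  B1 → {B4}
  B2 → {B3,B5}
  B3 → {B4,B5}
  B4 → {B5}
  B5 → ∅

φ for c: defs {B1,B2}
  DF⁺ = {B3,B4,B5}

Answer: ["B3", "B4", "B5"]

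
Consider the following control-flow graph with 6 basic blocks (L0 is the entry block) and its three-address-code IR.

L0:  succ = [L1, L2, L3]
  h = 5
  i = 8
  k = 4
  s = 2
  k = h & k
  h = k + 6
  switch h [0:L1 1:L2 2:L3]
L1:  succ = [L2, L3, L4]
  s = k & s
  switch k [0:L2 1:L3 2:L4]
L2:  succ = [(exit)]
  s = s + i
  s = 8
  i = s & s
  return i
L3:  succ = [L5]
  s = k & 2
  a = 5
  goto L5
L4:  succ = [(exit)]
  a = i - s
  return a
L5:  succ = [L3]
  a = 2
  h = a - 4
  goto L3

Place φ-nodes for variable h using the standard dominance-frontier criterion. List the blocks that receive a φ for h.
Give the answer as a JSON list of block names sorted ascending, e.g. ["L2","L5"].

idom tree: L1←L0 L2←L0 L3←L0 L4←L1 L5←L3
Join-block Dom:
  L2: preds {L0,L1}: {L0} ∩ {L0,L1} = {L0}; idom=L0
  L3: preds {L0,L1,L5}: {L0} ∩ {L0,L1} ∩ {L0,L3,L5} = {L0}; idom=L0

Frontier:
  join L2 pred L0: · stop@L0
  join L2 pred L1: L1 stop@L0
  join L3 pred L0: · stop@L0
  join L3 pred L1: L1 stop@L0
  join L3 pred L5: L5→L3 stop@L0
  L0: DF=∅
  L1: DF={L2,L3}
  L2: DF=∅
  L3: DF={L3}
  L4: DF=∅
  L5: DF={L3}

φ for h: defs {L0,L5}
  DF⁺ = {L3}

Answer: ["L3"]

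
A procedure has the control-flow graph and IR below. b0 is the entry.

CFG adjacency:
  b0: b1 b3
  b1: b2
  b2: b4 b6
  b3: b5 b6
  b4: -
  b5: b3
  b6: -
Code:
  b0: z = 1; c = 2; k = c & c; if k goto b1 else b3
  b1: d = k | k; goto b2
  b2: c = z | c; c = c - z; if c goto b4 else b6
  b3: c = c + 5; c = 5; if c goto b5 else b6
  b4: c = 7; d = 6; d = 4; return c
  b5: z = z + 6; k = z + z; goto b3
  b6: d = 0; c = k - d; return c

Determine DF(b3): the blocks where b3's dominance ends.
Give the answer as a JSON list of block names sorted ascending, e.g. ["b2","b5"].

Answer: ["b3", "b6"]

Derivation:
idom tree: b1←b0 b2←b1 b3←b0 b4←b2 b5←b3 b6←b0
Dom at joins:
  b3: preds {b0,b5}: {b0} ∩ {b0,b3,b5} = {b0}; idom=b0
  b6: preds {b2,b3}: {b0,b1,b2} ∩ {b0,b3} = {b0}; idom=b0

Frontier:
  join b3 pred b0: · stop@b0
  join b3 pred b5: b5→b3 stop@b0
  join b6 pred b2: b2→b1 stop@b0
  join b6 pred b3: b3 stop@b0
  b0: DF=∅
  b1: DF={b6}
  b2: DF={b6}
  b3: DF={b3,b6}
  b4: DF=∅
  b5: DF={b3}
  b6: DF=∅

DF(b3) = ["b3", "b6"]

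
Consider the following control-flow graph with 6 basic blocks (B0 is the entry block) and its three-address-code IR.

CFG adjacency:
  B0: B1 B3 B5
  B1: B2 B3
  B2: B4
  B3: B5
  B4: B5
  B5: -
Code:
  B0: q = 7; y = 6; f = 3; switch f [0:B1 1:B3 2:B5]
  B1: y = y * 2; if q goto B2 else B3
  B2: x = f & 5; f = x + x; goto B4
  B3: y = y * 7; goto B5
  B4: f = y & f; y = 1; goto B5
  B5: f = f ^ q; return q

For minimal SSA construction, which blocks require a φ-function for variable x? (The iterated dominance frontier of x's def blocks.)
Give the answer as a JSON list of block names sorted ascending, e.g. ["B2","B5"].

idom tree: B1←B0 B2←B1 B3←B0 B4←B2 B5←B0
Dom∩ at merges:
  B3: preds {B0,B1}: {B0} ∩ {B0,B1} = {B0}; idom=B0
  B5: preds {B0,B3,B4}: {B0} ∩ {B0,B3} ∩ {B0,B1,B2,B4} = {B0}; idom=B0

DF walk-up:
  B3←B0: walk · to B0
  B3←B1: walk B1 to B0
  B5←B0: walk · to B0
  B5←B3: walk B3 to B0
  B5←B4: walk B4→B2→B1 to B0
  B0: DF=∅
  B1: DF={B3,B5}
  B2: DF={B5}
  B3: DF={B5}
  B4: DF={B5}
  B5: DF=∅

φ for x: defs {B2}
  DF⁺ = {B5}

Answer: ["B5"]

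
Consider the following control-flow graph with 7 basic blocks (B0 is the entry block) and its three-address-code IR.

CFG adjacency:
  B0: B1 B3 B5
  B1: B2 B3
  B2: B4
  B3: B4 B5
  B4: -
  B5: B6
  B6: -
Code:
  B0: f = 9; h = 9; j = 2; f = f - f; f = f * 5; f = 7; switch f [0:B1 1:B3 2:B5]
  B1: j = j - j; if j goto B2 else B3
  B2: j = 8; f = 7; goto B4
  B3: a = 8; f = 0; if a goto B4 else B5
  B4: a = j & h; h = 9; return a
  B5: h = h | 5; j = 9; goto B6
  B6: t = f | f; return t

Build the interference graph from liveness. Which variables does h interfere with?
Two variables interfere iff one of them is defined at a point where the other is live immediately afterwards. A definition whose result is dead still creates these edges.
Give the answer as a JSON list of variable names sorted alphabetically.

def/use:
  B0 def {f,h,j} use ∅
  B1 def {j} use {j}
  B2 def {f,j} use ∅
  B3 def {a,f} use ∅
  B4 def {a,h} use {h,j}
  B5 def {h,j} use {h}
  B6 def {t} use {f}

Live sets:
  live B0: ∅→{f,h,j}
  live B1: {h,j}→{h,j}
  live B2: {h}→{h,j}
  live B3: {h,j}→{f,h,j}
  live B4: {h,j}→∅
  live B5: {f,h}→{f}
  live B6: {f}→∅

Conflict graph:
  a — {f,h,j}
  f — {a,h,j}
  h — {a,f,j}
  j — {a,f,h}
  t — ∅

N(h) = ["a", "f", "j"]

Answer: ["a", "f", "j"]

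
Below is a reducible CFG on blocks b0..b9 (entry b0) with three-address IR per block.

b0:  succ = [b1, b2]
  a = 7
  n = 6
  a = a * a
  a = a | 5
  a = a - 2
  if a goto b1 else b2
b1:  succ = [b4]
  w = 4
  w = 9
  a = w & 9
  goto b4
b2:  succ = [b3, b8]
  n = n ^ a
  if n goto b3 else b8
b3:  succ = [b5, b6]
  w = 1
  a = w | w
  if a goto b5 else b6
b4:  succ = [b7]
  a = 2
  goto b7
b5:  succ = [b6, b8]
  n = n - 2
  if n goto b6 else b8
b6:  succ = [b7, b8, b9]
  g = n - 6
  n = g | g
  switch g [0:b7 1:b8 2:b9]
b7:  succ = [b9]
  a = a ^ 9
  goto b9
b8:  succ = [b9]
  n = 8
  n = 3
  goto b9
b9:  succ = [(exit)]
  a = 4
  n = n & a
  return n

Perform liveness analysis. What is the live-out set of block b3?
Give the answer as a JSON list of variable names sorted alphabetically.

Answer: ["a", "n"]

Derivation:
def/use:
  b0: def={a,n} ue=∅
  b1: def={a,w} ue=∅
  b2: def={n} ue={a,n}
  b3: def={a,w} ue=∅
  b4: def={a} ue=∅
  b5: def={n} ue={n}
  b6: def={g,n} ue={n}
  b7: def={a} ue={a}
  b8: def={n} ue=∅
  b9: def={a,n} ue={n}

Backward fixpoint:
  b0 li=∅ lo={a,n}
  b1 li={n} lo={n}
  b2 li={a,n} lo={n}
  b3 li={n} lo={a,n}
  b4 li={n} lo={a,n}
  b5 li={a,n} lo={a,n}
  b6 li={a,n} lo={a,n}
  b7 li={a,n} lo={n}
  b8 li=∅ lo={n}
  b9 li={n} lo=∅

live-out(b3) = ["a", "n"]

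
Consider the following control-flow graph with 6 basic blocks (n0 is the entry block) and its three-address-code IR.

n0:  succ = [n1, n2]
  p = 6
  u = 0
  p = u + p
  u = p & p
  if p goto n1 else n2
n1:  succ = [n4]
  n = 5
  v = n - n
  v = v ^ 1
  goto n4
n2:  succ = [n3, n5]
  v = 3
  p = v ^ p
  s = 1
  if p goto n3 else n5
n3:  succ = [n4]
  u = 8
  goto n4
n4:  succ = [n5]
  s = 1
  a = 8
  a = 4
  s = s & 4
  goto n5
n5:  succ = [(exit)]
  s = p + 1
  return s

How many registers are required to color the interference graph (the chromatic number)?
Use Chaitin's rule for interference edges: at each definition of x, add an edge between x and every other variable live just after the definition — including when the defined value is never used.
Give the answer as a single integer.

Answer: 3

Analysis:
Per-block:
  n0: def={p,u} ue=∅
  n1: def={n,v} ue=∅
  n2: def={p,s,v} ue={p}
  n3: def={u} ue=∅
  n4: def={a,s} ue=∅
  n5: def={s} ue={p}

Live sets:
  n0 li=∅ lo={p}
  n1 li={p} lo={p}
  n2 li={p} lo={p}
  n3 li={p} lo={p}
  n4 li={p} lo={p}
  n5 li={p} lo=∅

Interference:
  a↔{p,s}
  n↔{p}
  p↔{a,n,s,u,v}
  s↔{a,p}
  u↔{p}
  v↔{p}

Chromatic number:
  lower bound: {a,p,s} mutually conflict ⇒ χ ≥ 3
  assign a→c1 n→c1 p→c0 s→c2 u→c1 v→c1 — no edge inside a register ⇒ χ ≤ 3
  χ = 3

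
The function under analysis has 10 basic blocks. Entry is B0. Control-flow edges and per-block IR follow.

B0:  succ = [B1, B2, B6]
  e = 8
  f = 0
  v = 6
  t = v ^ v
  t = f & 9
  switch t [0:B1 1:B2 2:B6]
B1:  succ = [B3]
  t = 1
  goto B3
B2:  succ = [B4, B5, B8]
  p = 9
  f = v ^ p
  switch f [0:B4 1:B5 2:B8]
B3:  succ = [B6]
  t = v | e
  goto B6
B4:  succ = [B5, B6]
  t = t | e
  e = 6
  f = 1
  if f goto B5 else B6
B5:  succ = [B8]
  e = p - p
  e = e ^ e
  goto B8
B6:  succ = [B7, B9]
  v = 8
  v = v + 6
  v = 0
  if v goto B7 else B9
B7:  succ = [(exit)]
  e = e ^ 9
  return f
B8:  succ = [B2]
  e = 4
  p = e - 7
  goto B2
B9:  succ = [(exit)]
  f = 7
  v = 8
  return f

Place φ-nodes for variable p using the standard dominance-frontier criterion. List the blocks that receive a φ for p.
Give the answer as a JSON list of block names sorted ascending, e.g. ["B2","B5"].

Answer: ["B2", "B6"]

Derivation:
idom tree: B1←B0 B2←B0 B3←B1 B4←B2 B5←B2 B6←B0 B7←B6 B8←B2 B9←B6
Dom at joins:
  B2: preds {B0,B8}: {B0} ∩ {B0,B2,B8} = {B0}; idom=B0
  B5: preds {B2,B4}: {B0,B2} ∩ {B0,B2,B4} = {B0,B2}; idom=B2
  B6: preds {B0,B3,B4}: {B0} ∩ {B0,B1,B3} ∩ {B0,B2,B4} = {B0}; idom=B0
  B8: preds {B2,B5}: {B0,B2} ∩ {B0,B2,B5} = {B0,B2}; idom=B2

DF walk-up:
  B2←B0: walk · to B0
  B2←B8: walk B8→B2 to B0
  B5←B2: walk · to B2
  B5←B4: walk B4 to B2
  B6←B0: walk · to B0
  B6←B3: walk B3→B1 to B0
  B6←B4: walk B4→B2 to B0
  B8←B2: walk · to B2
  B8←B5: walk B5 to B2
  B0 → ∅
  B1 → {B6}
  B2 → {B2,B6}
  B3 → {B6}
  B4 → {B5,B6}
  B5 → {B8}
  B6 → ∅
  B7 → ∅
  B8 → {B2}
  B9 → ∅

φ for p: defs {B2,B8}
  DF⁺ = {B2,B6}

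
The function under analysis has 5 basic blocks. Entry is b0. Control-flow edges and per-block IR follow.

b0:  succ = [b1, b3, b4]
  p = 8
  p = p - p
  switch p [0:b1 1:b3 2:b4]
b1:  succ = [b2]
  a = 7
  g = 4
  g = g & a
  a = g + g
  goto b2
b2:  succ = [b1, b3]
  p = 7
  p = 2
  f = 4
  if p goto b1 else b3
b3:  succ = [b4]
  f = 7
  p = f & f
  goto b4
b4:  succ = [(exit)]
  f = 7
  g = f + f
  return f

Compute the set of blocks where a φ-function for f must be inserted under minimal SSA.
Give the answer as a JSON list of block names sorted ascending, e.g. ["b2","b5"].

idom tree: b1←b0 b2←b1 b3←b0 b4←b0
Dom at joins:
  b1: preds {b0,b2}: {b0} ∩ {b0,b1,b2} = {b0}; idom=b0
  b3: preds {b0,b2}: {b0} ∩ {b0,b1,b2} = {b0}; idom=b0
  b4: preds {b0,b3}: {b0} ∩ {b0,b3} = {b0}; idom=b0

Frontier:
  b1←b0: walk · to b0
  b1←b2: walk b2→b1 to b0
  b3←b0: walk · to b0
  b3←b2: walk b2→b1 to b0
  b4←b0: walk · to b0
  b4←b3: walk b3 to b0
  DF(b0)=∅
  DF(b1)={b1,b3}
  DF(b2)={b1,b3}
  DF(b3)={b4}
  DF(b4)=∅

φ for f: defs {b2,b3,b4}
  DF⁺ = {b1,b3,b4}

Answer: ["b1", "b3", "b4"]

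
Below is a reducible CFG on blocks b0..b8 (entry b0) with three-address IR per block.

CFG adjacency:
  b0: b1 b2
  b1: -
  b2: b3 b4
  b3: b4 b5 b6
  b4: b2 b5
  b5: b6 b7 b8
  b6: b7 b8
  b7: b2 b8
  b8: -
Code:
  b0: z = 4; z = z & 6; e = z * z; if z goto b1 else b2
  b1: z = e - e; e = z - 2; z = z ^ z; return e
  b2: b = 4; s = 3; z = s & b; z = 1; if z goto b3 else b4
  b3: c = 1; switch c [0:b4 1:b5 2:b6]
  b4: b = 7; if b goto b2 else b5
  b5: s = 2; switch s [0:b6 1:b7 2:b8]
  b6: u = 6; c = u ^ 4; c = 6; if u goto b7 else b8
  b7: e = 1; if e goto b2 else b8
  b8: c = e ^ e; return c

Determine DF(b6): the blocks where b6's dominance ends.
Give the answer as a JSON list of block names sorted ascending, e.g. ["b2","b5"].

Answer: ["b7", "b8"]

Analysis:
idom tree: b1←b0 b2←b0 b3←b2 b4←b2 b5←b2 b6←b2 b7←b2 b8←b2
Dom∩ at merges:
  b2: preds {b0,b4,b7}: {b0} ∩ {b0,b2,b4} ∩ {b0,b2,b7} = {b0}; idom=b0
  b4: preds {b2,b3}: {b0,b2} ∩ {b0,b2,b3} = {b0,b2}; idom=b2
  b5: preds {b3,b4}: {b0,b2,b3} ∩ {b0,b2,b4} = {b0,b2}; idom=b2
  b6: preds {b3,b5}: {b0,b2,b3} ∩ {b0,b2,b5} = {b0,b2}; idom=b2
  b7: preds {b5,b6}: {b0,b2,b5} ∩ {b0,b2,b6} = {b0,b2}; idom=b2
  b8: preds {b5,b6,b7}: {b0,b2,b5} ∩ {b0,b2,b6} ∩ {b0,b2,b7} = {b0,b2}; idom=b2

DF derivation:
  b2←b0: walk · to b0
  b2←b4: walk b4→b2 to b0
  b2←b7: walk b7→b2 to b0
  b4←b2: walk · to b2
  b4←b3: walk b3 to b2
  b5←b3: walk b3 to b2
  b5←b4: walk b4 to b2
  b6←b3: walk b3 to b2
  b6←b5: walk b5 to b2
  b7←b5: walk b5 to b2
  b7←b6: walk b6 to b2
  b8←b5: walk b5 to b2
  b8←b6: walk b6 to b2
  b8←b7: walk b7 to b2
  b0 → ∅
  b1 → ∅
  b2 → {b2}
  b3 → {b4,b5,b6}
  b4 → {b2,b5}
  b5 → {b6,b7,b8}
  b6 → {b7,b8}
  b7 → {b2,b8}
  b8 → ∅

DF(b6) = ["b7", "b8"]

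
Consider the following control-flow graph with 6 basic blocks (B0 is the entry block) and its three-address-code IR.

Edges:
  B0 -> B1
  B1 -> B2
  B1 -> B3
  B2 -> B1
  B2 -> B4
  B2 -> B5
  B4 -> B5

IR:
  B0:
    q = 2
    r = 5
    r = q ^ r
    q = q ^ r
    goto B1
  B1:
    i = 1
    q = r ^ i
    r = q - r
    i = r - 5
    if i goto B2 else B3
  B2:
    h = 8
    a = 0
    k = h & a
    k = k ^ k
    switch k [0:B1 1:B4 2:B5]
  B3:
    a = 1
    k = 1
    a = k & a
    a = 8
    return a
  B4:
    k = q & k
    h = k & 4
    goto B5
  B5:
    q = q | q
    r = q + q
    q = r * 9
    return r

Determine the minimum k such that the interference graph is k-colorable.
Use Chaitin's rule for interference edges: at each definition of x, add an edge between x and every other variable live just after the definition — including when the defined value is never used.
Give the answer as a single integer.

Answer: 4

Working:
Block summaries:
  B0: {q,r} / ∅
  B1: {i,q,r} / {r}
  B2: {a,h,k} / ∅
  B3: {a,k} / ∅
  B4: {h,k} / {k,q}
  B5: {q,r} / {q}

Backward fixpoint:
  B0: in=∅ out={r}
  B1: in={r} out={q,r}
  B2: in={q,r} out={k,q,r}
  B3: in=∅ out=∅
  B4: in={k,q} out={q}
  B5: in={q} out=∅

Conflict graph:
  a: {h,k,q,r}
  h: {a,q,r}
  i: {q,r}
  k: {a,q,r}
  q: {a,h,i,k,r}
  r: {a,h,i,k,q}

Colouring:
  {a,h,q,r} pairwise interfere (4-clique) ⇒ χ ≥ 4
  4-colouring: R0={q}  R1={r}  R2={a,i}  R3={h,k}
  χ = 4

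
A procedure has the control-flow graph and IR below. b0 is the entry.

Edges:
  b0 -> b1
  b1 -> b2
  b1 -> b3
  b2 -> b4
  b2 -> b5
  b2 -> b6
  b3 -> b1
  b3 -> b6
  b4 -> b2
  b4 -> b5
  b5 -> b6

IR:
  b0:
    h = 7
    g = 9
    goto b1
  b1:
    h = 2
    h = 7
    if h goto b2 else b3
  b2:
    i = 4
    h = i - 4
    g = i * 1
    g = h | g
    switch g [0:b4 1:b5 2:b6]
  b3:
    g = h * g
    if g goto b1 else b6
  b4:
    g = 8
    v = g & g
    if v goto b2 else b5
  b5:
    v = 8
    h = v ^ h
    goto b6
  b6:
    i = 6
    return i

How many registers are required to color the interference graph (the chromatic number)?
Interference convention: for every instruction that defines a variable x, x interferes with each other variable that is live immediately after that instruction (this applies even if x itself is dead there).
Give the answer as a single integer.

Answer: 2

Analysis:
def/use:
  b0 def {g,h} use ∅
  b1 def {h} use ∅
  b2 def {g,h,i} use ∅
  b3 def {g} use {g,h}
  b4 def {g,v} use ∅
  b5 def {h,v} use {h}
  b6 def {i} use ∅

Liveness:
  b0: in=∅ out={g}
  b1: in={g} out={g,h}
  b2: in=∅ out={h}
  b3: in={g,h} out={g}
  b4: in={h} out={h}
  b5: in={h} out=∅
  b6: in=∅ out=∅

Conflict graph:
  g: {h}
  h: {g,i,v}
  i: {h}
  v: {h}

Colouring:
  clique {g,h} ⇒ need ≥ 2
  2-colouring: c0={h}  c1={g,i,v}
  χ = 2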